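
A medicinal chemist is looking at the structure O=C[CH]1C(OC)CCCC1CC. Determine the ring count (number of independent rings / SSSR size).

In SMILES, each pair of matching ring-closure digits denotes one ring-closing bond; the number of such bonds equals the number of independent rings.
Ring-closure bonds here: 1.

1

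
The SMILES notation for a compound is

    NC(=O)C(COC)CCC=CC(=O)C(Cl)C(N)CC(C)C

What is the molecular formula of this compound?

Walk through each heavy atom and fill implicit hydrogens from standard valence (C 4, N 3, O 2, S 2, halogen 1):
  atom 1: N, bond orders sum to 1 (valence 3) → 2 H
  atom 2: C, bond orders sum to 4 (valence 4) → 0 H
  atom 3: O, bond orders sum to 2 (valence 2) → 0 H
  atom 4: C, bond orders sum to 3 (valence 4) → 1 H
  atom 5: C, bond orders sum to 2 (valence 4) → 2 H
  atom 6: O, bond orders sum to 2 (valence 2) → 0 H
  atom 7: C, bond orders sum to 1 (valence 4) → 3 H
  atom 8: C, bond orders sum to 2 (valence 4) → 2 H
  atom 9: C, bond orders sum to 2 (valence 4) → 2 H
  atom 10: C, bond orders sum to 3 (valence 4) → 1 H
  atom 11: C, bond orders sum to 3 (valence 4) → 1 H
  atom 12: C, bond orders sum to 4 (valence 4) → 0 H
  atom 13: O, bond orders sum to 2 (valence 2) → 0 H
  atom 14: C, bond orders sum to 3 (valence 4) → 1 H
  atom 15: Cl (halogen, monovalent) → 0 H
  atom 16: C, bond orders sum to 3 (valence 4) → 1 H
  atom 17: N, bond orders sum to 1 (valence 3) → 2 H
  atom 18: C, bond orders sum to 2 (valence 4) → 2 H
  atom 19: C, bond orders sum to 3 (valence 4) → 1 H
  atom 20: C, bond orders sum to 1 (valence 4) → 3 H
  atom 21: C, bond orders sum to 1 (valence 4) → 3 H
Totals → C:15, H:27, Cl:1, N:2, O:3.

C15H27ClN2O3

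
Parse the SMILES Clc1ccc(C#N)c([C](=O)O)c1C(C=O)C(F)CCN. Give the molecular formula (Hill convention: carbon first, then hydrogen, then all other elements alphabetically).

Walk through each heavy atom and fill implicit hydrogens from standard valence (C 4, N 3, O 2, S 2, halogen 1); for lowercase aromatic atoms, an aromatic c carries 1 H when it has two neighbours and 0 H with three, and aromatic n carries 0 H:
  atom 1: Cl (halogen, monovalent) → 0 H
  atom 2: aromatic c, 3 neighbours → 0 H
  atom 3: aromatic c, 2 neighbours → 1 H
  atom 4: aromatic c, 2 neighbours → 1 H
  atom 5: aromatic c, 3 neighbours → 0 H
  atom 6: C, bond orders sum to 4 (valence 4) → 0 H
  atom 7: N, bond orders sum to 3 (valence 3) → 0 H
  atom 8: aromatic c, 3 neighbours → 0 H
  atom 9: C with explicit H count 0
  atom 10: O, bond orders sum to 2 (valence 2) → 0 H
  atom 11: O, bond orders sum to 1 (valence 2) → 1 H
  atom 12: aromatic c, 3 neighbours → 0 H
  atom 13: C, bond orders sum to 3 (valence 4) → 1 H
  atom 14: C, bond orders sum to 3 (valence 4) → 1 H
  atom 15: O, bond orders sum to 2 (valence 2) → 0 H
  atom 16: C, bond orders sum to 3 (valence 4) → 1 H
  atom 17: F (halogen, monovalent) → 0 H
  atom 18: C, bond orders sum to 2 (valence 4) → 2 H
  atom 19: C, bond orders sum to 2 (valence 4) → 2 H
  atom 20: N, bond orders sum to 1 (valence 3) → 2 H
Totals → C:13, H:12, Cl:1, F:1, N:2, O:3.

C13H12ClFN2O3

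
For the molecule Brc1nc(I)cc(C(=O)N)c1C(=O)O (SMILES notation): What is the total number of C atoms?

7

Count every carbon token in the SMILES (each C, including those in ring-closure positions and inside branches).
Carbon count: 7.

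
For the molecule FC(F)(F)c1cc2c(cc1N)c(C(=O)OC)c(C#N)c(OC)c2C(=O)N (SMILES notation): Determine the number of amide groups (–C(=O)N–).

1

The amide motif appears at heavy-atom position 24 in the SMILES.
Other groups present: 1 ester, 1 ether, 1 nitrile, 1 primary amine.
Amide count: 1.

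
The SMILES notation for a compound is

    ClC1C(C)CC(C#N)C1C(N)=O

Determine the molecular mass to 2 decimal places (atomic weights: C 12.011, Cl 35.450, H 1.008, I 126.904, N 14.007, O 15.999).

186.64 g/mol

First, the molecular formula is C8H11ClN2O (counting implicit H from valence).
  C: 8 × 12.011 = 96.088
  Cl: 1 × 35.450 = 35.450
  H: 11 × 1.008 = 11.088
  N: 2 × 14.007 = 28.014
  O: 1 × 15.999 = 15.999
Sum: 8×12.011 + 1×35.450 + 11×1.008 + 2×14.007 + 1×15.999 = 186.639 → 186.64 g/mol.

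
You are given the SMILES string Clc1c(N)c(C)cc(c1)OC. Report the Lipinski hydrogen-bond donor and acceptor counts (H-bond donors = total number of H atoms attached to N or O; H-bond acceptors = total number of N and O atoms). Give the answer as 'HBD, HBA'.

2, 2

Donors: find every N or O and count the H atoms it carries.
  atom 4 (N): bond orders sum to 1 → 2 H
  atom 10 (O): bond orders sum to 2 → 0 H
Lipinski HBD = 2.
Acceptors: N atoms = 1, O atoms = 1 → HBA = 2.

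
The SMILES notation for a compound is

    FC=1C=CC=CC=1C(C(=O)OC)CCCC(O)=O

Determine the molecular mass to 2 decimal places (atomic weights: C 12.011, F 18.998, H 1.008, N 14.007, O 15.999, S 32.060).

First, the molecular formula is C13H15FO4 (counting implicit H from valence).
  C: 13 × 12.011 = 156.143
  F: 1 × 18.998 = 18.998
  H: 15 × 1.008 = 15.120
  O: 4 × 15.999 = 63.996
Sum: 13×12.011 + 1×18.998 + 15×1.008 + 4×15.999 = 254.257 → 254.26 g/mol.

254.26 g/mol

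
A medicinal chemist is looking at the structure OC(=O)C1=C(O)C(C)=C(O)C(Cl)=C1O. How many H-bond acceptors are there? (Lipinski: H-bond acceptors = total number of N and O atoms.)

5

N atoms: 0; O atoms: 5.
Lipinski HBA = 0 + 5 = 5.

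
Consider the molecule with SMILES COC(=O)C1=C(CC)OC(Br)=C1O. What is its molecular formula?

Walk through each heavy atom and fill implicit hydrogens from standard valence (C 4, N 3, O 2, S 2, halogen 1):
  atom 1: C, bond orders sum to 1 (valence 4) → 3 H
  atom 2: O, bond orders sum to 2 (valence 2) → 0 H
  atom 3: C, bond orders sum to 4 (valence 4) → 0 H
  atom 4: O, bond orders sum to 2 (valence 2) → 0 H
  atom 5: C, bond orders sum to 4 (valence 4) → 0 H
  atom 6: C, bond orders sum to 4 (valence 4) → 0 H
  atom 7: C, bond orders sum to 2 (valence 4) → 2 H
  atom 8: C, bond orders sum to 1 (valence 4) → 3 H
  atom 9: O, bond orders sum to 2 (valence 2) → 0 H
  atom 10: C, bond orders sum to 4 (valence 4) → 0 H
  atom 11: Br (halogen, monovalent) → 0 H
  atom 12: C, bond orders sum to 4 (valence 4) → 0 H
  atom 13: O, bond orders sum to 1 (valence 2) → 1 H
Totals → C:8, H:9, Br:1, O:4.

C8H9BrO4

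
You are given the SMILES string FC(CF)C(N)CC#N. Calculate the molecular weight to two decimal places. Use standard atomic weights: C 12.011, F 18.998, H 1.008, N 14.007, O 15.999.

First, the molecular formula is C5H8F2N2 (counting implicit H from valence).
  C: 5 × 12.011 = 60.055
  F: 2 × 18.998 = 37.996
  H: 8 × 1.008 = 8.064
  N: 2 × 14.007 = 28.014
Sum: 5×12.011 + 2×18.998 + 8×1.008 + 2×14.007 = 134.129 → 134.13 g/mol.

134.13 g/mol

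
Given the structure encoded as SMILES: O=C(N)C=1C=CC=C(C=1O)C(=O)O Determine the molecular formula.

C8H7NO4

Walk through each heavy atom and fill implicit hydrogens from standard valence (C 4, N 3, O 2, S 2, halogen 1):
  atom 1: O, bond orders sum to 2 (valence 2) → 0 H
  atom 2: C, bond orders sum to 4 (valence 4) → 0 H
  atom 3: N, bond orders sum to 1 (valence 3) → 2 H
  atom 4: C, bond orders sum to 4 (valence 4) → 0 H
  atom 5: C, bond orders sum to 3 (valence 4) → 1 H
  atom 6: C, bond orders sum to 3 (valence 4) → 1 H
  atom 7: C, bond orders sum to 3 (valence 4) → 1 H
  atom 8: C, bond orders sum to 4 (valence 4) → 0 H
  atom 9: C, bond orders sum to 4 (valence 4) → 0 H
  atom 10: O, bond orders sum to 1 (valence 2) → 1 H
  atom 11: C, bond orders sum to 4 (valence 4) → 0 H
  atom 12: O, bond orders sum to 2 (valence 2) → 0 H
  atom 13: O, bond orders sum to 1 (valence 2) → 1 H
Totals → C:8, H:7, N:1, O:4.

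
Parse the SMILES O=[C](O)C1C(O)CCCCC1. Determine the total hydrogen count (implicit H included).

14

Walk through each heavy atom and fill implicit hydrogens from standard valence (C 4, N 3, O 2, S 2, halogen 1):
  atom 1: O, bond orders sum to 2 (valence 2) → 0 H
  atom 2: C with explicit H count 0
  atom 3: O, bond orders sum to 1 (valence 2) → 1 H
  atom 4: C, bond orders sum to 3 (valence 4) → 1 H
  atom 5: C, bond orders sum to 3 (valence 4) → 1 H
  atom 6: O, bond orders sum to 1 (valence 2) → 1 H
  atom 7: C, bond orders sum to 2 (valence 4) → 2 H
  atom 8: C, bond orders sum to 2 (valence 4) → 2 H
  atom 9: C, bond orders sum to 2 (valence 4) → 2 H
  atom 10: C, bond orders sum to 2 (valence 4) → 2 H
  atom 11: C, bond orders sum to 2 (valence 4) → 2 H
Total hydrogens: 14.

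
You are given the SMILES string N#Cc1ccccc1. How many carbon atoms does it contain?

Count every carbon token in the SMILES (each C, including those in ring-closure positions and inside branches).
Carbon count: 7.

7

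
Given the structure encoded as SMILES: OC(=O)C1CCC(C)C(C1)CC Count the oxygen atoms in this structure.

Scan the SMILES for O atoms (remember two-letter symbols like Cl and Br are single atoms).
Oxygen count: 2.

2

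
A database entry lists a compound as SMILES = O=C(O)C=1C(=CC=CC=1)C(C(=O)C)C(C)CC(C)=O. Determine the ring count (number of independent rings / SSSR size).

In SMILES, each pair of matching ring-closure digits denotes one ring-closing bond; the number of such bonds equals the number of independent rings.
Ring-closure bonds here: 1.

1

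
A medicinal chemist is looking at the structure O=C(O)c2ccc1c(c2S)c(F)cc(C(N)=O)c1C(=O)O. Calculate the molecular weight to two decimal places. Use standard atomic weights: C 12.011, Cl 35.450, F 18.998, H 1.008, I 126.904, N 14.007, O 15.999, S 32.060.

309.27 g/mol

First, the molecular formula is C13H8FNO5S (counting implicit H from valence).
  C: 13 × 12.011 = 156.143
  F: 1 × 18.998 = 18.998
  H: 8 × 1.008 = 8.064
  N: 1 × 14.007 = 14.007
  O: 5 × 15.999 = 79.995
  S: 1 × 32.060 = 32.060
Sum: 13×12.011 + 1×18.998 + 8×1.008 + 1×14.007 + 5×15.999 + 1×32.060 = 309.267 → 309.27 g/mol.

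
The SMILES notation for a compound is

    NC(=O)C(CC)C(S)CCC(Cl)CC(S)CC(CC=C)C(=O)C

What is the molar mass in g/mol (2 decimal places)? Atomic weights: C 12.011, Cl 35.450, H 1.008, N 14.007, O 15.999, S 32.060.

First, the molecular formula is C17H30ClNO2S2 (counting implicit H from valence).
  C: 17 × 12.011 = 204.187
  Cl: 1 × 35.450 = 35.450
  H: 30 × 1.008 = 30.240
  N: 1 × 14.007 = 14.007
  O: 2 × 15.999 = 31.998
  S: 2 × 32.060 = 64.120
Sum: 17×12.011 + 1×35.450 + 30×1.008 + 1×14.007 + 2×15.999 + 2×32.060 = 380.002 → 380.00 g/mol.

380.00 g/mol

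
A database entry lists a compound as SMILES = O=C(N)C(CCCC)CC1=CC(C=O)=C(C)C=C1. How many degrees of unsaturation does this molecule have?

Degree of unsaturation = (number of rings) + (number of π bonds).
Ring closures in the SMILES: 1.
π bonds: 5 double bonds (each 1 DoU) → 5 DoU from unsaturation.
Total DoU = 1 + 5 = 6.

6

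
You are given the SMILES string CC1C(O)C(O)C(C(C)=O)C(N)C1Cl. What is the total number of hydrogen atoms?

16

Walk through each heavy atom and fill implicit hydrogens from standard valence (C 4, N 3, O 2, S 2, halogen 1):
  atom 1: C, bond orders sum to 1 (valence 4) → 3 H
  atom 2: C, bond orders sum to 3 (valence 4) → 1 H
  atom 3: C, bond orders sum to 3 (valence 4) → 1 H
  atom 4: O, bond orders sum to 1 (valence 2) → 1 H
  atom 5: C, bond orders sum to 3 (valence 4) → 1 H
  atom 6: O, bond orders sum to 1 (valence 2) → 1 H
  atom 7: C, bond orders sum to 3 (valence 4) → 1 H
  atom 8: C, bond orders sum to 4 (valence 4) → 0 H
  atom 9: C, bond orders sum to 1 (valence 4) → 3 H
  atom 10: O, bond orders sum to 2 (valence 2) → 0 H
  atom 11: C, bond orders sum to 3 (valence 4) → 1 H
  atom 12: N, bond orders sum to 1 (valence 3) → 2 H
  atom 13: C, bond orders sum to 3 (valence 4) → 1 H
  atom 14: Cl (halogen, monovalent) → 0 H
Total hydrogens: 16.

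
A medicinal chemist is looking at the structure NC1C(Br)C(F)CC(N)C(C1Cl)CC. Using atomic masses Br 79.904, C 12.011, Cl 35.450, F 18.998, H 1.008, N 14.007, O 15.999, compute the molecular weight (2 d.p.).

287.60 g/mol

First, the molecular formula is C9H17BrClFN2 (counting implicit H from valence).
  Br: 1 × 79.904 = 79.904
  C: 9 × 12.011 = 108.099
  Cl: 1 × 35.450 = 35.450
  F: 1 × 18.998 = 18.998
  H: 17 × 1.008 = 17.136
  N: 2 × 14.007 = 28.014
Sum: 1×79.904 + 9×12.011 + 1×35.450 + 1×18.998 + 17×1.008 + 2×14.007 = 287.601 → 287.60 g/mol.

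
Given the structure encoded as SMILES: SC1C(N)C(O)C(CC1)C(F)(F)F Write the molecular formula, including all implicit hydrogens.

C7H12F3NOS

Walk through each heavy atom and fill implicit hydrogens from standard valence (C 4, N 3, O 2, S 2, halogen 1):
  atom 1: S, bond orders sum to 1 (valence 2) → 1 H
  atom 2: C, bond orders sum to 3 (valence 4) → 1 H
  atom 3: C, bond orders sum to 3 (valence 4) → 1 H
  atom 4: N, bond orders sum to 1 (valence 3) → 2 H
  atom 5: C, bond orders sum to 3 (valence 4) → 1 H
  atom 6: O, bond orders sum to 1 (valence 2) → 1 H
  atom 7: C, bond orders sum to 3 (valence 4) → 1 H
  atom 8: C, bond orders sum to 2 (valence 4) → 2 H
  atom 9: C, bond orders sum to 2 (valence 4) → 2 H
  atom 10: C, bond orders sum to 4 (valence 4) → 0 H
  atom 11: F (halogen, monovalent) → 0 H
  atom 12: F (halogen, monovalent) → 0 H
  atom 13: F (halogen, monovalent) → 0 H
Totals → C:7, H:12, F:3, N:1, O:1, S:1.
In Hill order: C7H12F3NOS.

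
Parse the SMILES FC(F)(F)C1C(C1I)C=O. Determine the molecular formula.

Walk through each heavy atom and fill implicit hydrogens from standard valence (C 4, N 3, O 2, S 2, halogen 1):
  atom 1: F (halogen, monovalent) → 0 H
  atom 2: C, bond orders sum to 4 (valence 4) → 0 H
  atom 3: F (halogen, monovalent) → 0 H
  atom 4: F (halogen, monovalent) → 0 H
  atom 5: C, bond orders sum to 3 (valence 4) → 1 H
  atom 6: C, bond orders sum to 3 (valence 4) → 1 H
  atom 7: C, bond orders sum to 3 (valence 4) → 1 H
  atom 8: I (halogen, monovalent) → 0 H
  atom 9: C, bond orders sum to 3 (valence 4) → 1 H
  atom 10: O, bond orders sum to 2 (valence 2) → 0 H
Totals → C:5, H:4, F:3, I:1, O:1.
In Hill order: C5H4F3IO.

C5H4F3IO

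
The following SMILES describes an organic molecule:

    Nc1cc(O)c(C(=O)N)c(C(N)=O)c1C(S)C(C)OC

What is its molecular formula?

Walk through each heavy atom and fill implicit hydrogens from standard valence (C 4, N 3, O 2, S 2, halogen 1); for lowercase aromatic atoms, an aromatic c carries 1 H when it has two neighbours and 0 H with three, and aromatic n carries 0 H:
  atom 1: N, bond orders sum to 1 (valence 3) → 2 H
  atom 2: aromatic c, 3 neighbours → 0 H
  atom 3: aromatic c, 2 neighbours → 1 H
  atom 4: aromatic c, 3 neighbours → 0 H
  atom 5: O, bond orders sum to 1 (valence 2) → 1 H
  atom 6: aromatic c, 3 neighbours → 0 H
  atom 7: C, bond orders sum to 4 (valence 4) → 0 H
  atom 8: O, bond orders sum to 2 (valence 2) → 0 H
  atom 9: N, bond orders sum to 1 (valence 3) → 2 H
  atom 10: aromatic c, 3 neighbours → 0 H
  atom 11: C, bond orders sum to 4 (valence 4) → 0 H
  atom 12: N, bond orders sum to 1 (valence 3) → 2 H
  atom 13: O, bond orders sum to 2 (valence 2) → 0 H
  atom 14: aromatic c, 3 neighbours → 0 H
  atom 15: C, bond orders sum to 3 (valence 4) → 1 H
  atom 16: S, bond orders sum to 1 (valence 2) → 1 H
  atom 17: C, bond orders sum to 3 (valence 4) → 1 H
  atom 18: C, bond orders sum to 1 (valence 4) → 3 H
  atom 19: O, bond orders sum to 2 (valence 2) → 0 H
  atom 20: C, bond orders sum to 1 (valence 4) → 3 H
Totals → C:12, H:17, N:3, O:4, S:1.

C12H17N3O4S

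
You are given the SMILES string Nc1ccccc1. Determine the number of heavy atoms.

Every atom symbol written in the SMILES (organic subset) is one heavy atom; implicit H are not written.
Heavy atoms by element → C:6, N:1.
Total: 7.

7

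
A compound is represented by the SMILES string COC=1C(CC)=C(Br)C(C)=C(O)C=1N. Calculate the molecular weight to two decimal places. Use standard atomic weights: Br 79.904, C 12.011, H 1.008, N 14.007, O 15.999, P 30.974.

First, the molecular formula is C10H14BrNO2 (counting implicit H from valence).
  Br: 1 × 79.904 = 79.904
  C: 10 × 12.011 = 120.110
  H: 14 × 1.008 = 14.112
  N: 1 × 14.007 = 14.007
  O: 2 × 15.999 = 31.998
Sum: 1×79.904 + 10×12.011 + 14×1.008 + 1×14.007 + 2×15.999 = 260.131 → 260.13 g/mol.

260.13 g/mol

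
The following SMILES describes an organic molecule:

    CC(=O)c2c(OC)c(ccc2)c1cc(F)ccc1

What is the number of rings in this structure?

In SMILES, each pair of matching ring-closure digits denotes one ring-closing bond; the number of such bonds equals the number of independent rings.
Ring-closure bonds here: 2.

2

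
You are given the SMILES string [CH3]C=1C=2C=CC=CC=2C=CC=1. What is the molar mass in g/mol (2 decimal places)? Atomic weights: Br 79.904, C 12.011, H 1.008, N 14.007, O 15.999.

First, the molecular formula is C11H10 (counting implicit H from valence).
  C: 11 × 12.011 = 132.121
  H: 10 × 1.008 = 10.080
Sum: 11×12.011 + 10×1.008 = 142.201 → 142.20 g/mol.

142.20 g/mol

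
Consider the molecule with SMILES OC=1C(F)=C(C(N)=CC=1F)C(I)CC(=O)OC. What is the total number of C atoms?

Count every carbon token in the SMILES (each C, including those in ring-closure positions and inside branches).
Carbon count: 10.

10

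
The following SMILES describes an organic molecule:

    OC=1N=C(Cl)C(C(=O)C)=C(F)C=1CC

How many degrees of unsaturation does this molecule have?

Molecular formula: C9H9ClFNO2.
DoU = (2C + 2 + N − H − X) / 2, where X is the halogen count and O/S are ignored.
    = (2·9 + 2 + 1 − 9 − 2) / 2 = 10 / 2 = 5.

5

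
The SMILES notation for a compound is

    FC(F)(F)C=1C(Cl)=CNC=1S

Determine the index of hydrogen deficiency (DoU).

3

Degree of unsaturation = (number of rings) + (number of π bonds).
Ring closures in the SMILES: 1.
π bonds: 2 double bonds (each 1 DoU) → 2 DoU from unsaturation.
Total DoU = 1 + 2 = 3.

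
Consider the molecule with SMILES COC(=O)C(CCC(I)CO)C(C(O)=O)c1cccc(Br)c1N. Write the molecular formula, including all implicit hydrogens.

Walk through each heavy atom and fill implicit hydrogens from standard valence (C 4, N 3, O 2, S 2, halogen 1); for lowercase aromatic atoms, an aromatic c carries 1 H when it has two neighbours and 0 H with three, and aromatic n carries 0 H:
  atom 1: C, bond orders sum to 1 (valence 4) → 3 H
  atom 2: O, bond orders sum to 2 (valence 2) → 0 H
  atom 3: C, bond orders sum to 4 (valence 4) → 0 H
  atom 4: O, bond orders sum to 2 (valence 2) → 0 H
  atom 5: C, bond orders sum to 3 (valence 4) → 1 H
  atom 6: C, bond orders sum to 2 (valence 4) → 2 H
  atom 7: C, bond orders sum to 2 (valence 4) → 2 H
  atom 8: C, bond orders sum to 3 (valence 4) → 1 H
  atom 9: I (halogen, monovalent) → 0 H
  atom 10: C, bond orders sum to 2 (valence 4) → 2 H
  atom 11: O, bond orders sum to 1 (valence 2) → 1 H
  atom 12: C, bond orders sum to 3 (valence 4) → 1 H
  atom 13: C, bond orders sum to 4 (valence 4) → 0 H
  atom 14: O, bond orders sum to 1 (valence 2) → 1 H
  atom 15: O, bond orders sum to 2 (valence 2) → 0 H
  atom 16: aromatic c, 3 neighbours → 0 H
  atom 17: aromatic c, 2 neighbours → 1 H
  atom 18: aromatic c, 2 neighbours → 1 H
  atom 19: aromatic c, 2 neighbours → 1 H
  atom 20: aromatic c, 3 neighbours → 0 H
  atom 21: Br (halogen, monovalent) → 0 H
  atom 22: aromatic c, 3 neighbours → 0 H
  atom 23: N, bond orders sum to 1 (valence 3) → 2 H
Totals → C:15, H:19, Br:1, I:1, N:1, O:5.
In Hill order: C15H19BrINO5.

C15H19BrINO5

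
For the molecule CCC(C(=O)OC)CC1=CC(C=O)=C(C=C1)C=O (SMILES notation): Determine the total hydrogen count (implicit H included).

16

Walk through each heavy atom and fill implicit hydrogens from standard valence (C 4, N 3, O 2, S 2, halogen 1):
  atom 1: C, bond orders sum to 1 (valence 4) → 3 H
  atom 2: C, bond orders sum to 2 (valence 4) → 2 H
  atom 3: C, bond orders sum to 3 (valence 4) → 1 H
  atom 4: C, bond orders sum to 4 (valence 4) → 0 H
  atom 5: O, bond orders sum to 2 (valence 2) → 0 H
  atom 6: O, bond orders sum to 2 (valence 2) → 0 H
  atom 7: C, bond orders sum to 1 (valence 4) → 3 H
  atom 8: C, bond orders sum to 2 (valence 4) → 2 H
  atom 9: C, bond orders sum to 4 (valence 4) → 0 H
  atom 10: C, bond orders sum to 3 (valence 4) → 1 H
  atom 11: C, bond orders sum to 4 (valence 4) → 0 H
  atom 12: C, bond orders sum to 3 (valence 4) → 1 H
  atom 13: O, bond orders sum to 2 (valence 2) → 0 H
  atom 14: C, bond orders sum to 4 (valence 4) → 0 H
  atom 15: C, bond orders sum to 3 (valence 4) → 1 H
  atom 16: C, bond orders sum to 3 (valence 4) → 1 H
  atom 17: C, bond orders sum to 3 (valence 4) → 1 H
  atom 18: O, bond orders sum to 2 (valence 2) → 0 H
Total hydrogens: 16.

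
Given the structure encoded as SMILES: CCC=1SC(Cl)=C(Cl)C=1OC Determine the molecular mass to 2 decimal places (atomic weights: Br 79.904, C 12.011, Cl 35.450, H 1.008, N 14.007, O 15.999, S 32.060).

First, the molecular formula is C7H8Cl2OS (counting implicit H from valence).
  C: 7 × 12.011 = 84.077
  Cl: 2 × 35.450 = 70.900
  H: 8 × 1.008 = 8.064
  O: 1 × 15.999 = 15.999
  S: 1 × 32.060 = 32.060
Sum: 7×12.011 + 2×35.450 + 8×1.008 + 1×15.999 + 1×32.060 = 211.100 → 211.10 g/mol.

211.10 g/mol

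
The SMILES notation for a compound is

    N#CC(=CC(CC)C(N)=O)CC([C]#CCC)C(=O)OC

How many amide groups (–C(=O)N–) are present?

1

The amide motif appears at heavy-atom position 8 in the SMILES.
Other groups present: 1 alkene, 1 alkyne, 1 ester, 1 nitrile.
Amide count: 1.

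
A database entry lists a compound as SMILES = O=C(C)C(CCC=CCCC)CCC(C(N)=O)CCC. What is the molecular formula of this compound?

Walk through each heavy atom and fill implicit hydrogens from standard valence (C 4, N 3, O 2, S 2, halogen 1):
  atom 1: O, bond orders sum to 2 (valence 2) → 0 H
  atom 2: C, bond orders sum to 4 (valence 4) → 0 H
  atom 3: C, bond orders sum to 1 (valence 4) → 3 H
  atom 4: C, bond orders sum to 3 (valence 4) → 1 H
  atom 5: C, bond orders sum to 2 (valence 4) → 2 H
  atom 6: C, bond orders sum to 2 (valence 4) → 2 H
  atom 7: C, bond orders sum to 3 (valence 4) → 1 H
  atom 8: C, bond orders sum to 3 (valence 4) → 1 H
  atom 9: C, bond orders sum to 2 (valence 4) → 2 H
  atom 10: C, bond orders sum to 2 (valence 4) → 2 H
  atom 11: C, bond orders sum to 1 (valence 4) → 3 H
  atom 12: C, bond orders sum to 2 (valence 4) → 2 H
  atom 13: C, bond orders sum to 2 (valence 4) → 2 H
  atom 14: C, bond orders sum to 3 (valence 4) → 1 H
  atom 15: C, bond orders sum to 4 (valence 4) → 0 H
  atom 16: N, bond orders sum to 1 (valence 3) → 2 H
  atom 17: O, bond orders sum to 2 (valence 2) → 0 H
  atom 18: C, bond orders sum to 2 (valence 4) → 2 H
  atom 19: C, bond orders sum to 2 (valence 4) → 2 H
  atom 20: C, bond orders sum to 1 (valence 4) → 3 H
Totals → C:17, H:31, N:1, O:2.
In Hill order: C17H31NO2.

C17H31NO2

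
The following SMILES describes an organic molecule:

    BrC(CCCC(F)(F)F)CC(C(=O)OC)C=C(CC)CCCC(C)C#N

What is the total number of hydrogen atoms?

29

Walk through each heavy atom and fill implicit hydrogens from standard valence (C 4, N 3, O 2, S 2, halogen 1):
  atom 1: Br (halogen, monovalent) → 0 H
  atom 2: C, bond orders sum to 3 (valence 4) → 1 H
  atom 3: C, bond orders sum to 2 (valence 4) → 2 H
  atom 4: C, bond orders sum to 2 (valence 4) → 2 H
  atom 5: C, bond orders sum to 2 (valence 4) → 2 H
  atom 6: C, bond orders sum to 4 (valence 4) → 0 H
  atom 7: F (halogen, monovalent) → 0 H
  atom 8: F (halogen, monovalent) → 0 H
  atom 9: F (halogen, monovalent) → 0 H
  atom 10: C, bond orders sum to 2 (valence 4) → 2 H
  atom 11: C, bond orders sum to 3 (valence 4) → 1 H
  atom 12: C, bond orders sum to 4 (valence 4) → 0 H
  atom 13: O, bond orders sum to 2 (valence 2) → 0 H
  atom 14: O, bond orders sum to 2 (valence 2) → 0 H
  atom 15: C, bond orders sum to 1 (valence 4) → 3 H
  atom 16: C, bond orders sum to 3 (valence 4) → 1 H
  atom 17: C, bond orders sum to 4 (valence 4) → 0 H
  atom 18: C, bond orders sum to 2 (valence 4) → 2 H
  atom 19: C, bond orders sum to 1 (valence 4) → 3 H
  atom 20: C, bond orders sum to 2 (valence 4) → 2 H
  atom 21: C, bond orders sum to 2 (valence 4) → 2 H
  atom 22: C, bond orders sum to 2 (valence 4) → 2 H
  atom 23: C, bond orders sum to 3 (valence 4) → 1 H
  atom 24: C, bond orders sum to 1 (valence 4) → 3 H
  atom 25: C, bond orders sum to 4 (valence 4) → 0 H
  atom 26: N, bond orders sum to 3 (valence 3) → 0 H
Total hydrogens: 29.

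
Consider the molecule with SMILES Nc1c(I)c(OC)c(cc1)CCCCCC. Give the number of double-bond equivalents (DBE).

Molecular formula: C13H20INO.
DoU = (2C + 2 + N − H − X) / 2, where X is the halogen count and O/S are ignored.
    = (2·13 + 2 + 1 − 20 − 1) / 2 = 8 / 2 = 4.

4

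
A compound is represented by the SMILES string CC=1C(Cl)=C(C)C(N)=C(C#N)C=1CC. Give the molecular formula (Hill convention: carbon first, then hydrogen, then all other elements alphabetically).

Walk through each heavy atom and fill implicit hydrogens from standard valence (C 4, N 3, O 2, S 2, halogen 1):
  atom 1: C, bond orders sum to 1 (valence 4) → 3 H
  atom 2: C, bond orders sum to 4 (valence 4) → 0 H
  atom 3: C, bond orders sum to 4 (valence 4) → 0 H
  atom 4: Cl (halogen, monovalent) → 0 H
  atom 5: C, bond orders sum to 4 (valence 4) → 0 H
  atom 6: C, bond orders sum to 1 (valence 4) → 3 H
  atom 7: C, bond orders sum to 4 (valence 4) → 0 H
  atom 8: N, bond orders sum to 1 (valence 3) → 2 H
  atom 9: C, bond orders sum to 4 (valence 4) → 0 H
  atom 10: C, bond orders sum to 4 (valence 4) → 0 H
  atom 11: N, bond orders sum to 3 (valence 3) → 0 H
  atom 12: C, bond orders sum to 4 (valence 4) → 0 H
  atom 13: C, bond orders sum to 2 (valence 4) → 2 H
  atom 14: C, bond orders sum to 1 (valence 4) → 3 H
Totals → C:11, H:13, Cl:1, N:2.
In Hill order: C11H13ClN2.

C11H13ClN2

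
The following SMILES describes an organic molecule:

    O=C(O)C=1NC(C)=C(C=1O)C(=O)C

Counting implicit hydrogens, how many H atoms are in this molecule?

9

Walk through each heavy atom and fill implicit hydrogens from standard valence (C 4, N 3, O 2, S 2, halogen 1):
  atom 1: O, bond orders sum to 2 (valence 2) → 0 H
  atom 2: C, bond orders sum to 4 (valence 4) → 0 H
  atom 3: O, bond orders sum to 1 (valence 2) → 1 H
  atom 4: C, bond orders sum to 4 (valence 4) → 0 H
  atom 5: N, bond orders sum to 2 (valence 3) → 1 H
  atom 6: C, bond orders sum to 4 (valence 4) → 0 H
  atom 7: C, bond orders sum to 1 (valence 4) → 3 H
  atom 8: C, bond orders sum to 4 (valence 4) → 0 H
  atom 9: C, bond orders sum to 4 (valence 4) → 0 H
  atom 10: O, bond orders sum to 1 (valence 2) → 1 H
  atom 11: C, bond orders sum to 4 (valence 4) → 0 H
  atom 12: O, bond orders sum to 2 (valence 2) → 0 H
  atom 13: C, bond orders sum to 1 (valence 4) → 3 H
Total hydrogens: 9.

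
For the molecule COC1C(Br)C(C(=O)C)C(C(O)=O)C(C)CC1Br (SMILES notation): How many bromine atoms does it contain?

2

Scan the SMILES for Br atoms (remember two-letter symbols like Cl and Br are single atoms).
Bromine count: 2.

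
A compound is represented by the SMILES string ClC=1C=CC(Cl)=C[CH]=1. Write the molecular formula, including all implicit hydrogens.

Walk through each heavy atom and fill implicit hydrogens from standard valence (C 4, N 3, O 2, S 2, halogen 1):
  atom 1: Cl (halogen, monovalent) → 0 H
  atom 2: C, bond orders sum to 4 (valence 4) → 0 H
  atom 3: C, bond orders sum to 3 (valence 4) → 1 H
  atom 4: C, bond orders sum to 3 (valence 4) → 1 H
  atom 5: C, bond orders sum to 4 (valence 4) → 0 H
  atom 6: Cl (halogen, monovalent) → 0 H
  atom 7: C, bond orders sum to 3 (valence 4) → 1 H
  atom 8: C with explicit H count 1
Totals → C:6, H:4, Cl:2.
In Hill order: C6H4Cl2.

C6H4Cl2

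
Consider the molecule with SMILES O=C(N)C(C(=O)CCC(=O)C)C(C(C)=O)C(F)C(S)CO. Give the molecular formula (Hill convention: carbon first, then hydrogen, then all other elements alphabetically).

Walk through each heavy atom and fill implicit hydrogens from standard valence (C 4, N 3, O 2, S 2, halogen 1):
  atom 1: O, bond orders sum to 2 (valence 2) → 0 H
  atom 2: C, bond orders sum to 4 (valence 4) → 0 H
  atom 3: N, bond orders sum to 1 (valence 3) → 2 H
  atom 4: C, bond orders sum to 3 (valence 4) → 1 H
  atom 5: C, bond orders sum to 4 (valence 4) → 0 H
  atom 6: O, bond orders sum to 2 (valence 2) → 0 H
  atom 7: C, bond orders sum to 2 (valence 4) → 2 H
  atom 8: C, bond orders sum to 2 (valence 4) → 2 H
  atom 9: C, bond orders sum to 4 (valence 4) → 0 H
  atom 10: O, bond orders sum to 2 (valence 2) → 0 H
  atom 11: C, bond orders sum to 1 (valence 4) → 3 H
  atom 12: C, bond orders sum to 3 (valence 4) → 1 H
  atom 13: C, bond orders sum to 4 (valence 4) → 0 H
  atom 14: C, bond orders sum to 1 (valence 4) → 3 H
  atom 15: O, bond orders sum to 2 (valence 2) → 0 H
  atom 16: C, bond orders sum to 3 (valence 4) → 1 H
  atom 17: F (halogen, monovalent) → 0 H
  atom 18: C, bond orders sum to 3 (valence 4) → 1 H
  atom 19: S, bond orders sum to 1 (valence 2) → 1 H
  atom 20: C, bond orders sum to 2 (valence 4) → 2 H
  atom 21: O, bond orders sum to 1 (valence 2) → 1 H
Totals → C:13, H:20, F:1, N:1, O:5, S:1.

C13H20FNO5S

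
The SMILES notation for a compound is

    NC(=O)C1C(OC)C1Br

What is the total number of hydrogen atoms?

8

Walk through each heavy atom and fill implicit hydrogens from standard valence (C 4, N 3, O 2, S 2, halogen 1):
  atom 1: N, bond orders sum to 1 (valence 3) → 2 H
  atom 2: C, bond orders sum to 4 (valence 4) → 0 H
  atom 3: O, bond orders sum to 2 (valence 2) → 0 H
  atom 4: C, bond orders sum to 3 (valence 4) → 1 H
  atom 5: C, bond orders sum to 3 (valence 4) → 1 H
  atom 6: O, bond orders sum to 2 (valence 2) → 0 H
  atom 7: C, bond orders sum to 1 (valence 4) → 3 H
  atom 8: C, bond orders sum to 3 (valence 4) → 1 H
  atom 9: Br (halogen, monovalent) → 0 H
Total hydrogens: 8.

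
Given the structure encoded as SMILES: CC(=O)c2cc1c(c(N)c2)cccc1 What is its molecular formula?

Walk through each heavy atom and fill implicit hydrogens from standard valence (C 4, N 3, O 2, S 2, halogen 1); for lowercase aromatic atoms, an aromatic c carries 1 H when it has two neighbours and 0 H with three, and aromatic n carries 0 H:
  atom 1: C, bond orders sum to 1 (valence 4) → 3 H
  atom 2: C, bond orders sum to 4 (valence 4) → 0 H
  atom 3: O, bond orders sum to 2 (valence 2) → 0 H
  atom 4: aromatic c, 3 neighbours → 0 H
  atom 5: aromatic c, 2 neighbours → 1 H
  atom 6: aromatic c, 3 neighbours → 0 H
  atom 7: aromatic c, 3 neighbours → 0 H
  atom 8: aromatic c, 3 neighbours → 0 H
  atom 9: N, bond orders sum to 1 (valence 3) → 2 H
  atom 10: aromatic c, 2 neighbours → 1 H
  atom 11: aromatic c, 2 neighbours → 1 H
  atom 12: aromatic c, 2 neighbours → 1 H
  atom 13: aromatic c, 2 neighbours → 1 H
  atom 14: aromatic c, 2 neighbours → 1 H
Totals → C:12, H:11, N:1, O:1.
In Hill order: C12H11NO.

C12H11NO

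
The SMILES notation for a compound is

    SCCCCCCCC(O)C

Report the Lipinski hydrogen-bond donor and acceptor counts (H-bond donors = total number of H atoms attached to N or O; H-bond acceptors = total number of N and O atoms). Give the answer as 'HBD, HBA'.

Donors: find every N or O and count the H atoms it carries.
  atom 10 (O): bond orders sum to 1 → 1 H
Lipinski HBD = 1.
Acceptors: N atoms = 0, O atoms = 1 → HBA = 1.

1, 1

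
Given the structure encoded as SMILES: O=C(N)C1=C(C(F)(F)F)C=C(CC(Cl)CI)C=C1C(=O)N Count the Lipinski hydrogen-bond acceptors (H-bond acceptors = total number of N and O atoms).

N atoms: 2; O atoms: 2.
Lipinski HBA = 2 + 2 = 4.

4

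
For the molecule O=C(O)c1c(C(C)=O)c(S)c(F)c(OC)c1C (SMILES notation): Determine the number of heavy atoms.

17

Every atom symbol written in the SMILES (organic subset) is one heavy atom; implicit H are not written.
Heavy atoms by element → C:11, F:1, O:4, S:1.
Total: 17.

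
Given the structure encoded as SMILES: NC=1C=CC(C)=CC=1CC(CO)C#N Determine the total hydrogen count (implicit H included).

14

Walk through each heavy atom and fill implicit hydrogens from standard valence (C 4, N 3, O 2, S 2, halogen 1):
  atom 1: N, bond orders sum to 1 (valence 3) → 2 H
  atom 2: C, bond orders sum to 4 (valence 4) → 0 H
  atom 3: C, bond orders sum to 3 (valence 4) → 1 H
  atom 4: C, bond orders sum to 3 (valence 4) → 1 H
  atom 5: C, bond orders sum to 4 (valence 4) → 0 H
  atom 6: C, bond orders sum to 1 (valence 4) → 3 H
  atom 7: C, bond orders sum to 3 (valence 4) → 1 H
  atom 8: C, bond orders sum to 4 (valence 4) → 0 H
  atom 9: C, bond orders sum to 2 (valence 4) → 2 H
  atom 10: C, bond orders sum to 3 (valence 4) → 1 H
  atom 11: C, bond orders sum to 2 (valence 4) → 2 H
  atom 12: O, bond orders sum to 1 (valence 2) → 1 H
  atom 13: C, bond orders sum to 4 (valence 4) → 0 H
  atom 14: N, bond orders sum to 3 (valence 3) → 0 H
Total hydrogens: 14.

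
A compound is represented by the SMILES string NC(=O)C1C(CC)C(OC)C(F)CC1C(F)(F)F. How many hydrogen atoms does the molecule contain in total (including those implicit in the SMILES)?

17

Walk through each heavy atom and fill implicit hydrogens from standard valence (C 4, N 3, O 2, S 2, halogen 1):
  atom 1: N, bond orders sum to 1 (valence 3) → 2 H
  atom 2: C, bond orders sum to 4 (valence 4) → 0 H
  atom 3: O, bond orders sum to 2 (valence 2) → 0 H
  atom 4: C, bond orders sum to 3 (valence 4) → 1 H
  atom 5: C, bond orders sum to 3 (valence 4) → 1 H
  atom 6: C, bond orders sum to 2 (valence 4) → 2 H
  atom 7: C, bond orders sum to 1 (valence 4) → 3 H
  atom 8: C, bond orders sum to 3 (valence 4) → 1 H
  atom 9: O, bond orders sum to 2 (valence 2) → 0 H
  atom 10: C, bond orders sum to 1 (valence 4) → 3 H
  atom 11: C, bond orders sum to 3 (valence 4) → 1 H
  atom 12: F (halogen, monovalent) → 0 H
  atom 13: C, bond orders sum to 2 (valence 4) → 2 H
  atom 14: C, bond orders sum to 3 (valence 4) → 1 H
  atom 15: C, bond orders sum to 4 (valence 4) → 0 H
  atom 16: F (halogen, monovalent) → 0 H
  atom 17: F (halogen, monovalent) → 0 H
  atom 18: F (halogen, monovalent) → 0 H
Total hydrogens: 17.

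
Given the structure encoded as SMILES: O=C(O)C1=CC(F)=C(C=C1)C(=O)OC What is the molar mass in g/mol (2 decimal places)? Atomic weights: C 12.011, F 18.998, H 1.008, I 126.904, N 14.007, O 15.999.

198.15 g/mol

First, the molecular formula is C9H7FO4 (counting implicit H from valence).
  C: 9 × 12.011 = 108.099
  F: 1 × 18.998 = 18.998
  H: 7 × 1.008 = 7.056
  O: 4 × 15.999 = 63.996
Sum: 9×12.011 + 1×18.998 + 7×1.008 + 4×15.999 = 198.149 → 198.15 g/mol.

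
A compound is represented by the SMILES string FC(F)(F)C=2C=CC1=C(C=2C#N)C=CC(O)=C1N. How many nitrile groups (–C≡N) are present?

The nitrile motif appears at heavy-atom position 11 in the SMILES.
Other groups present: 1 hydroxyl, 1 primary amine.
Nitrile count: 1.

1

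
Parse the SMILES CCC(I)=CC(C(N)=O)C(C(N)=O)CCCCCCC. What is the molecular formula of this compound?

Walk through each heavy atom and fill implicit hydrogens from standard valence (C 4, N 3, O 2, S 2, halogen 1):
  atom 1: C, bond orders sum to 1 (valence 4) → 3 H
  atom 2: C, bond orders sum to 2 (valence 4) → 2 H
  atom 3: C, bond orders sum to 4 (valence 4) → 0 H
  atom 4: I (halogen, monovalent) → 0 H
  atom 5: C, bond orders sum to 3 (valence 4) → 1 H
  atom 6: C, bond orders sum to 3 (valence 4) → 1 H
  atom 7: C, bond orders sum to 4 (valence 4) → 0 H
  atom 8: N, bond orders sum to 1 (valence 3) → 2 H
  atom 9: O, bond orders sum to 2 (valence 2) → 0 H
  atom 10: C, bond orders sum to 3 (valence 4) → 1 H
  atom 11: C, bond orders sum to 4 (valence 4) → 0 H
  atom 12: N, bond orders sum to 1 (valence 3) → 2 H
  atom 13: O, bond orders sum to 2 (valence 2) → 0 H
  atom 14: C, bond orders sum to 2 (valence 4) → 2 H
  atom 15: C, bond orders sum to 2 (valence 4) → 2 H
  atom 16: C, bond orders sum to 2 (valence 4) → 2 H
  atom 17: C, bond orders sum to 2 (valence 4) → 2 H
  atom 18: C, bond orders sum to 2 (valence 4) → 2 H
  atom 19: C, bond orders sum to 2 (valence 4) → 2 H
  atom 20: C, bond orders sum to 1 (valence 4) → 3 H
Totals → C:15, H:27, I:1, N:2, O:2.

C15H27IN2O2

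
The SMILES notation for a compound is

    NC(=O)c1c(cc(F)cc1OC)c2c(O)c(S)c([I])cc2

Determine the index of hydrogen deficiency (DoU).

9

Molecular formula: C14H11FINO3S.
DoU = (2C + 2 + N − H − X) / 2, where X is the halogen count and O/S are ignored.
    = (2·14 + 2 + 1 − 11 − 2) / 2 = 18 / 2 = 9.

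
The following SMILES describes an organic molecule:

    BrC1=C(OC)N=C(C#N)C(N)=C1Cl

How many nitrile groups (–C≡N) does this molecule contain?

1

The nitrile motif appears at heavy-atom position 8 in the SMILES.
Other groups present: 1 ether, 1 primary amine.
Nitrile count: 1.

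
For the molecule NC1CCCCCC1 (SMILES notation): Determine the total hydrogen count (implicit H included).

Walk through each heavy atom and fill implicit hydrogens from standard valence (C 4, N 3, O 2, S 2, halogen 1):
  atom 1: N, bond orders sum to 1 (valence 3) → 2 H
  atom 2: C, bond orders sum to 3 (valence 4) → 1 H
  atom 3: C, bond orders sum to 2 (valence 4) → 2 H
  atom 4: C, bond orders sum to 2 (valence 4) → 2 H
  atom 5: C, bond orders sum to 2 (valence 4) → 2 H
  atom 6: C, bond orders sum to 2 (valence 4) → 2 H
  atom 7: C, bond orders sum to 2 (valence 4) → 2 H
  atom 8: C, bond orders sum to 2 (valence 4) → 2 H
Total hydrogens: 15.

15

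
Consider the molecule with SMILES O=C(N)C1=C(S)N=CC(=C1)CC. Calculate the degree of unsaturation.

5

Degree of unsaturation = (number of rings) + (number of π bonds).
Ring closures in the SMILES: 1.
π bonds: 4 double bonds (each 1 DoU) → 4 DoU from unsaturation.
Total DoU = 1 + 4 = 5.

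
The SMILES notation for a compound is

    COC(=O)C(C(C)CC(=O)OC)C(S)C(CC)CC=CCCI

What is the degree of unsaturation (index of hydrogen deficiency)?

3

Degree of unsaturation = (number of rings) + (number of π bonds).
Ring closures in the SMILES: 0.
π bonds: 3 double bonds (each 1 DoU) → 3 DoU from unsaturation.
Total DoU = 0 + 3 = 3.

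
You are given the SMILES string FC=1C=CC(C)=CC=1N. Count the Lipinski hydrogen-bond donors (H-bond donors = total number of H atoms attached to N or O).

2

Donors: find every N or O and count the H atoms it carries.
  atom 9 (N): bond orders sum to 1 → 2 H
Lipinski HBD = 2.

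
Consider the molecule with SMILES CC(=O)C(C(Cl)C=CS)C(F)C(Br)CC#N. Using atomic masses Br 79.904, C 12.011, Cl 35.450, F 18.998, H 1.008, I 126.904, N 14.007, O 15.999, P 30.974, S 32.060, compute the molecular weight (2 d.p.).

First, the molecular formula is C10H12BrClFNOS (counting implicit H from valence).
  Br: 1 × 79.904 = 79.904
  C: 10 × 12.011 = 120.110
  Cl: 1 × 35.450 = 35.450
  F: 1 × 18.998 = 18.998
  H: 12 × 1.008 = 12.096
  N: 1 × 14.007 = 14.007
  O: 1 × 15.999 = 15.999
  S: 1 × 32.060 = 32.060
Sum: 1×79.904 + 10×12.011 + 1×35.450 + 1×18.998 + 12×1.008 + 1×14.007 + 1×15.999 + 1×32.060 = 328.624 → 328.62 g/mol.

328.62 g/mol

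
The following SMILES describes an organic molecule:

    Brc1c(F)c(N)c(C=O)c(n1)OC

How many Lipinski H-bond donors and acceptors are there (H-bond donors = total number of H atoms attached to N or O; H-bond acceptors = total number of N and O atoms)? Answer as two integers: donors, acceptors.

Donors: find every N or O and count the H atoms it carries.
  atom 6 (N): bond orders sum to 1 → 2 H
  atom 9 (O): bond orders sum to 2 → 0 H
  atom 11 (N): bond orders sum to 3 → 0 H
  atom 12 (O): bond orders sum to 2 → 0 H
Lipinski HBD = 2.
Acceptors: N atoms = 2, O atoms = 2 → HBA = 4.

2, 4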